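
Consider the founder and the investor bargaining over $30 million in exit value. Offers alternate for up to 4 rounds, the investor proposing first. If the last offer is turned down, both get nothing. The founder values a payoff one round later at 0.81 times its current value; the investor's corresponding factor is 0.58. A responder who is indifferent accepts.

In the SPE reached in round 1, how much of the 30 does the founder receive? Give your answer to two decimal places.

Round 4 (the founder proposes): the investor will accept anything ≥ 0, so the founder offers 0 and keeps 30.
Round 3 (the investor proposes): the founder can get 30 next round, worth 0.81 × 30 = 24.3 now. The investor offers 24.3 and keeps 30 − 24.3 = 5.7.
Round 2 (the founder proposes): the investor can get 5.7 next round, worth 0.58 × 5.7 = 3.306 now. The founder offers 3.306 and keeps 30 − 3.306 = 26.694.
Round 1 (the investor proposes): the founder can get 26.694 next round, worth 0.81 × 26.694 = 21.62214 now. The investor offers 21.62214 and keeps 30 − 21.62214 = 8.37786.

21.62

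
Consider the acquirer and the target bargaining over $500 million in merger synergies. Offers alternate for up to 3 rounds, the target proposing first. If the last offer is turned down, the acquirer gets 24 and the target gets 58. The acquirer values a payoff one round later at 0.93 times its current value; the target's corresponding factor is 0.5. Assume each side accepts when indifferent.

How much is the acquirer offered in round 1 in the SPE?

243.66

Round 3 (the target proposes): the acquirer gets 24 if talks fail, so the target offers 24 and keeps 476.
Round 2 (the acquirer proposes): the target can get 476 next round, worth 0.5 × 476 = 238 now, so the acquirer offers 238, keeping 262.
Round 1 (the target proposes): the acquirer can get 262 next round, worth 0.93 × 262 = 243.66 now; the target offers that and keeps 256.34.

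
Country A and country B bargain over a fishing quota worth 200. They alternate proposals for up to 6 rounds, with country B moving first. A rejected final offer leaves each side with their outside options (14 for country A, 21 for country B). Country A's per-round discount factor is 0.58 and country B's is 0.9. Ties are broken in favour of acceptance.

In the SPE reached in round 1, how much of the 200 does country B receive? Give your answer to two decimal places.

Round 6 (country A proposes): country B gets 21 if talks fail, so country A offers 21 and keeps 179.
Round 5 (country B proposes): country A can get 179 next round, worth 0.58 × 179 = 103.82 now; country B offers that and keeps 96.18.
Round 4 (country A proposes): country B can get 96.18 next round, worth 0.9 × 96.18 = 86.562 now. Country A offers 86.562 and keeps 200 − 86.562 = 113.438.
Round 3 (country B proposes): country A can get 113.438 next round, worth 0.58 × 113.438 = 65.79404 now, so country B offers 65.79404, keeping 134.20596.
Round 2 (country A proposes): country B can get 134.20596 next round, worth 0.9 × 134.20596 = 120.785364 now. Country A offers 120.785364 and keeps 200 − 120.785364 = 79.214636.
Round 1 (country B proposes): country A can get 79.214636 next round, worth 0.58 × 79.214636 = 45.94448888 now, so country B offers 45.94448888, keeping 154.05551112.

154.06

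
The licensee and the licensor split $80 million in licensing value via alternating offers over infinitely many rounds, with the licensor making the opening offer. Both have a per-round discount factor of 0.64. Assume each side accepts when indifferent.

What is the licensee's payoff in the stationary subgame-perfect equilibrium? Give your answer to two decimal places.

Let x be the licensor's share when the licensor proposes and y be the licensee's share when the licensee proposes.
The licensee accepts iff offered ≥ 0.64·y, so x = 80 − 0.64y. Symmetrically y = 80 − 0.64x.
Substituting: x = 80 − 0.64(80 − 0.64x), giving x(1 − 0.64·0.64) = 80(1 − 0.64).
So x = 80 × 0.36 / 0.5904 ≈ 48.7805, and the licensee receives 80 − x ≈ 31.2195.

31.22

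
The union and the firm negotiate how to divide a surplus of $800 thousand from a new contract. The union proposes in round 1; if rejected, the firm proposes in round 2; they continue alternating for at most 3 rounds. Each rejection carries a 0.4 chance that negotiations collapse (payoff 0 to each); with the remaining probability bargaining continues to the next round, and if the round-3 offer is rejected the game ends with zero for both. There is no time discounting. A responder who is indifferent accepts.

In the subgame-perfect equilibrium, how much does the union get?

By backward induction:
Round 3 (the union proposes): rejection yields 0 for the firm; the union offers 0 and keeps 800.
Round 2 (the firm proposes): rejecting gives the union an expected 0.6 × 800 = 480. The firm offers 480 and keeps 800 − 480 = 320.
Round 1 (the union proposes): rejecting gives the firm an expected 0.6 × 320 = 192, so the union offers 192, keeping 608.

608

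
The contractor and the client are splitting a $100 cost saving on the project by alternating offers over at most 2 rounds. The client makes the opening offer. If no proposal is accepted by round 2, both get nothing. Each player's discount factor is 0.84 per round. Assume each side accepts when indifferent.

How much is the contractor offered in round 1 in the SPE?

84

Solve by backward induction from round 2.
Round 2 (the contractor proposes): the client will accept anything ≥ 0, so the contractor offers 0 and keeps 100.
Round 1 (the client proposes): the contractor can get 100 next round, worth 0.84 × 100 = 84 now; the client offers that and keeps 16.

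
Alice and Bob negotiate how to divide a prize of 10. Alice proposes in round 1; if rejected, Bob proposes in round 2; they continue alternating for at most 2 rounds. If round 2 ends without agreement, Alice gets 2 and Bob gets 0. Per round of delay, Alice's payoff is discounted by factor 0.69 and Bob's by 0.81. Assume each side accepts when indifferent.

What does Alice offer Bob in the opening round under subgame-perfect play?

6.48

Round 2 (Bob proposes): Alice gets 2 if talks fail, so Bob offers 2 and keeps 8.
Round 1 (Alice proposes): Bob can get 8 next round, worth 0.81 × 8 = 6.48 now; Alice offers that and keeps 3.52.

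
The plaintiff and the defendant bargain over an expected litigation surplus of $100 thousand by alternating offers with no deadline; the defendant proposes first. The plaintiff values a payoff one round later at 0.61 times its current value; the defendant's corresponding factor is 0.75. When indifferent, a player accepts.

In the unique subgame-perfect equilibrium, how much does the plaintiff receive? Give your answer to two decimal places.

In a stationary SPE each proposer offers the other exactly their discounted continuation value.
If the defendant keeps x when proposing and the plaintiff keeps y when proposing, then x = 100 − 0.61y and y = 100 − 0.75x.
Solving: x = 100(1 − 0.61) / (1 − 0.75·0.61) = 39 / 0.5425 ≈ 71.8894.
The plaintiff gets 100 − 71.8894 ≈ 28.1106.

28.11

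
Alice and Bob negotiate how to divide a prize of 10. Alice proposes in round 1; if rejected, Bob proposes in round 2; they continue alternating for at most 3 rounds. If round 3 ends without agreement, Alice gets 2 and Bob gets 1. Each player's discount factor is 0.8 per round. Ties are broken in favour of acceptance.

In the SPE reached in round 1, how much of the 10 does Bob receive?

2.24

By backward induction:
Round 3 (Alice proposes): Bob gets 1 if talks fail, so Alice offers 1 and keeps 9.
Round 2 (Bob proposes): Alice can get 9 next round, worth 0.8 × 9 = 7.2 now; Bob offers that and keeps 2.8.
Round 1 (Alice proposes): Bob can get 2.8 next round, worth 0.8 × 2.8 = 2.24 now, so Alice offers 2.24, keeping 7.76.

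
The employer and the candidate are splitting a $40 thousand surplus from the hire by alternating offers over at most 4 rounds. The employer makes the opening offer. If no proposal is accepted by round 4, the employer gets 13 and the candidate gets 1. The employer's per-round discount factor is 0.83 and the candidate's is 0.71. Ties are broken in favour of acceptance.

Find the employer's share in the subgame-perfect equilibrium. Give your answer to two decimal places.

Round 4 (the candidate proposes): the employer gets 13 if talks fail, so the candidate offers 13 and keeps 27.
Round 3 (the employer proposes): the candidate can get 27 next round, worth 0.71 × 27 = 19.17 now, so the employer offers 19.17, keeping 20.83.
Round 2 (the candidate proposes): the employer can get 20.83 next round, worth 0.83 × 20.83 = 17.2889 now, so the candidate offers 17.2889, keeping 22.7111.
Round 1 (the employer proposes): the candidate can get 22.7111 next round, worth 0.71 × 22.7111 = 16.124881 now. The employer offers 16.124881 and keeps 40 − 16.124881 = 23.875119.

23.88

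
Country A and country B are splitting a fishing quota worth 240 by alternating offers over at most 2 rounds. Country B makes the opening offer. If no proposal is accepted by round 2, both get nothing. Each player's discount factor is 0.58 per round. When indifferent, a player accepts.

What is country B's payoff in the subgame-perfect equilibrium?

Round 2 (country A proposes): rejection yields 0 for country B; country A offers 0 and keeps 240.
Round 1 (country B proposes): country A can get 240 next round, worth 0.58 × 240 = 139.2 now. Country B offers 139.2 and keeps 240 − 139.2 = 100.8.

100.8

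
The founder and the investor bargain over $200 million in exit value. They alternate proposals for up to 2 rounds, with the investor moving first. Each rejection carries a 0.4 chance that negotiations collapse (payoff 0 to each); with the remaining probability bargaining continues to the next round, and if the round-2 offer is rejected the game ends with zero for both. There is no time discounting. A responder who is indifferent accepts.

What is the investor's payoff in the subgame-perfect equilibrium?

80

Round 2 (the founder proposes): rejection yields 0 for the investor; the founder offers 0 and keeps 200.
Round 1 (the investor proposes): rejecting gives the founder an expected 0.6 × 200 = 120; the investor offers that and keeps 80.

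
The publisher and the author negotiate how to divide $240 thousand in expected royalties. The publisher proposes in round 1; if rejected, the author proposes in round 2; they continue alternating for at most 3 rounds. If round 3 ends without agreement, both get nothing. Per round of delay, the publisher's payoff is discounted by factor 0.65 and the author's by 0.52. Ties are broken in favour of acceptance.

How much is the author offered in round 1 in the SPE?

43.68

Work backward from the last round.
Round 3 (the publisher proposes): rejection yields 0 for the author; the publisher offers 0 and keeps 240.
Round 2 (the author proposes): the publisher can get 240 next round, worth 0.65 × 240 = 156 now, so the author offers 156, keeping 84.
Round 1 (the publisher proposes): the author can get 84 next round, worth 0.52 × 84 = 43.68 now. The publisher offers 43.68 and keeps 240 − 43.68 = 196.32.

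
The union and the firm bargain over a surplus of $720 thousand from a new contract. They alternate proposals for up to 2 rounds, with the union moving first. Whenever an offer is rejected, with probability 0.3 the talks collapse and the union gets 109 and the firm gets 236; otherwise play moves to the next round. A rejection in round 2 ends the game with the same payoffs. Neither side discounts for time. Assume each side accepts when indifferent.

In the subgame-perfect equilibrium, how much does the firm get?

498.5

Round 2 (the firm proposes): the union gets 109 if talks fail, so the firm offers 109 and keeps 611.
Round 1 (the union proposes): rejecting gives the firm an expected 0.7 × 611 + 0.3 × 236 = 498.5; the union offers that and keeps 221.5.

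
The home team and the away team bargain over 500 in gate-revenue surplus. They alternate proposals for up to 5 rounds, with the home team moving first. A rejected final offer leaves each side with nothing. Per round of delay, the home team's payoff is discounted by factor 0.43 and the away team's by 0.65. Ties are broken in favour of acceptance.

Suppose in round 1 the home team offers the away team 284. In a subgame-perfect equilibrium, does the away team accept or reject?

Round 5 (the home team proposes): the away team will accept anything ≥ 0, so the home team offers 0 and keeps 500.
Round 4 (the away team proposes): the home team can get 500 next round, worth 0.43 × 500 = 215 now; the away team offers that and keeps 285.
Round 3 (the home team proposes): the away team can get 285 next round, worth 0.65 × 285 = 185.25 now. The home team offers 185.25 and keeps 500 − 185.25 = 314.75.
Round 2 (the away team proposes): the home team can get 314.75 next round, worth 0.43 × 314.75 = 135.3425 now. The away team offers 135.3425 and keeps 500 − 135.3425 = 364.6575.
So by rejecting in round 1, the away team gets 364.6575 next round, worth 0.65 × 364.6575 = 237.027375 now.
Offer 284 ≥ 237.027375, so the away team accepts.

Accept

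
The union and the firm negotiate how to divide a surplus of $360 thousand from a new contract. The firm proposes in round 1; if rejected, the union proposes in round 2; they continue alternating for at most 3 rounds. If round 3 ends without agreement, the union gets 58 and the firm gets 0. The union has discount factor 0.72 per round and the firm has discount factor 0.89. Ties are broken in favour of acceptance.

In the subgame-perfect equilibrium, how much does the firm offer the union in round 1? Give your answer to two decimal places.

65.68

Round 3 (the firm proposes): the union gets 58 if talks fail, so the firm offers 58 and keeps 302.
Round 2 (the union proposes): the firm can get 302 next round, worth 0.89 × 302 = 268.78 now. The union offers 268.78 and keeps 360 − 268.78 = 91.22.
Round 1 (the firm proposes): the union can get 91.22 next round, worth 0.72 × 91.22 = 65.6784 now. The firm offers 65.6784 and keeps 360 − 65.6784 = 294.3216.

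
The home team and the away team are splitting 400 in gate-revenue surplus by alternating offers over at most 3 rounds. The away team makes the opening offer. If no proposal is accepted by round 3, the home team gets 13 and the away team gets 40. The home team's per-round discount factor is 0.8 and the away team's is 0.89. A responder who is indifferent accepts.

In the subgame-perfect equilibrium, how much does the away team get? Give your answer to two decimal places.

355.54

Round 3 (the away team proposes): the home team gets 13 if talks fail, so the away team offers 13 and keeps 387.
Round 2 (the home team proposes): the away team can get 387 next round, worth 0.89 × 387 = 344.43 now; the home team offers that and keeps 55.57.
Round 1 (the away team proposes): the home team can get 55.57 next round, worth 0.8 × 55.57 = 44.456 now, so the away team offers 44.456, keeping 355.544.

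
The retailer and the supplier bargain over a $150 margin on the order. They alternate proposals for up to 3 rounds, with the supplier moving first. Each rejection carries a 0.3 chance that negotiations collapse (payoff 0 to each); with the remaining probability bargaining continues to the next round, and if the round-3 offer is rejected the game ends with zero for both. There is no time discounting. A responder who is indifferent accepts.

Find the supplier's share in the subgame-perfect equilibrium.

118.5

Round 3 (the supplier proposes): rejection yields 0 for the retailer; the supplier offers 0 and keeps 150.
Round 2 (the retailer proposes): rejecting gives the supplier an expected 0.7 × 150 = 105. The retailer offers 105 and keeps 150 − 105 = 45.
Round 1 (the supplier proposes): rejecting gives the retailer an expected 0.7 × 45 = 31.5; the supplier offers that and keeps 118.5.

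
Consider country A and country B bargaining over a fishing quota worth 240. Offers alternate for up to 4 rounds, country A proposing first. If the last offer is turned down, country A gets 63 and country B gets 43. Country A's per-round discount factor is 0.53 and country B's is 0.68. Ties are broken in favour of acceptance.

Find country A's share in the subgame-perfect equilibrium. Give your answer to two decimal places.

Round 4 (country B proposes): country A gets 63 if talks fail, so country B offers 63 and keeps 177.
Round 3 (country A proposes): country B can get 177 next round, worth 0.68 × 177 = 120.36 now; country A offers that and keeps 119.64.
Round 2 (country B proposes): country A can get 119.64 next round, worth 0.53 × 119.64 = 63.4092 now. Country B offers 63.4092 and keeps 240 − 63.4092 = 176.5908.
Round 1 (country A proposes): country B can get 176.5908 next round, worth 0.68 × 176.5908 = 120.081744 now. Country A offers 120.081744 and keeps 240 − 120.081744 = 119.918256.

119.92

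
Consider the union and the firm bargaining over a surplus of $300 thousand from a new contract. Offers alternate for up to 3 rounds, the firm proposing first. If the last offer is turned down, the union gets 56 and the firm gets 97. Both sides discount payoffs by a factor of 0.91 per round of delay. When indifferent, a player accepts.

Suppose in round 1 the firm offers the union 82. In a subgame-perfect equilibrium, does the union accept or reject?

Work out the union's continuation value if the offer is rejected.
Round 3 (the firm proposes): the union gets 56 if talks fail, so the firm offers 56 and keeps 244.
Round 2 (the union proposes): the firm can get 244 next round, worth 0.91 × 244 = 222.04 now. The union offers 222.04 and keeps 300 − 222.04 = 77.96.
So by rejecting in round 1, the union gets 77.96 next round, worth 0.91 × 77.96 = 70.9436 now.
Offer 82 ≥ 70.9436, so the union accepts.

Accept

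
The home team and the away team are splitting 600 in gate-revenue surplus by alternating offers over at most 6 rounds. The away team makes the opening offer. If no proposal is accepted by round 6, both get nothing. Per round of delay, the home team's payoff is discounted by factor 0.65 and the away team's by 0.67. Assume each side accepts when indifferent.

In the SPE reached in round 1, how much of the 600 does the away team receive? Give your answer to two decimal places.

Round 6 (the home team proposes): the away team will accept anything ≥ 0, so the home team offers 0 and keeps 600.
Round 5 (the away team proposes): the home team can get 600 next round, worth 0.65 × 600 = 390 now; the away team offers that and keeps 210.
Round 4 (the home team proposes): the away team can get 210 next round, worth 0.67 × 210 = 140.7 now. The home team offers 140.7 and keeps 600 − 140.7 = 459.3.
Round 3 (the away team proposes): the home team can get 459.3 next round, worth 0.65 × 459.3 = 298.545 now. The away team offers 298.545 and keeps 600 − 298.545 = 301.455.
Round 2 (the home team proposes): the away team can get 301.455 next round, worth 0.67 × 301.455 = 201.97485 now; the home team offers that and keeps 398.02515.
Round 1 (the away team proposes): the home team can get 398.02515 next round, worth 0.65 × 398.02515 = 258.7163475 now; the away team offers that and keeps 341.2836525.

341.28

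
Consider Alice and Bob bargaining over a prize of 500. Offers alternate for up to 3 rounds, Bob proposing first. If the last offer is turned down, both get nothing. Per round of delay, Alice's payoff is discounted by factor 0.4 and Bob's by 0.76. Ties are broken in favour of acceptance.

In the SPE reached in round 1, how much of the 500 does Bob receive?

Round 3 (Bob proposes): Alice will accept anything ≥ 0, so Bob offers 0 and keeps 500.
Round 2 (Alice proposes): Bob can get 500 next round, worth 0.76 × 500 = 380 now. Alice offers 380 and keeps 500 − 380 = 120.
Round 1 (Bob proposes): Alice can get 120 next round, worth 0.4 × 120 = 48 now. Bob offers 48 and keeps 500 − 48 = 452.

452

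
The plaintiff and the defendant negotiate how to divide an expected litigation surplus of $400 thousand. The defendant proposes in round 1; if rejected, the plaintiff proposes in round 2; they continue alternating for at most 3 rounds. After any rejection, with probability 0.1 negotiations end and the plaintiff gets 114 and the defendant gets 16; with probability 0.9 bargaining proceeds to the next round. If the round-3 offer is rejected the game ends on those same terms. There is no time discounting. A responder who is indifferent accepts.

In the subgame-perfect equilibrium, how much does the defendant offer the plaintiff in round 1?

138.3

Round 3 (the defendant proposes): the plaintiff gets 114 if talks fail, so the defendant offers 114 and keeps 286.
Round 2 (the plaintiff proposes): rejecting gives the defendant an expected 0.9 × 286 + 0.1 × 16 = 259. The plaintiff offers 259 and keeps 400 − 259 = 141.
Round 1 (the defendant proposes): rejecting gives the plaintiff an expected 0.9 × 141 + 0.1 × 114 = 138.3; the defendant offers that and keeps 261.7.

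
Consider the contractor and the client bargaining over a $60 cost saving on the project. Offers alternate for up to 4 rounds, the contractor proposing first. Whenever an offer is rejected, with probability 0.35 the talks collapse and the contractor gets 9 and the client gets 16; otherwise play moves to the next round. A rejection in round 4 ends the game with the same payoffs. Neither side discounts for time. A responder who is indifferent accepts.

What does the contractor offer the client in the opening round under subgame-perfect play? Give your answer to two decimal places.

By backward induction:
Round 4 (the client proposes): the contractor gets 9 if talks fail, so the client offers 9 and keeps 51.
Round 3 (the contractor proposes): rejecting gives the client an expected 0.65 × 51 + 0.35 × 16 = 38.75; the contractor offers that and keeps 21.25.
Round 2 (the client proposes): rejecting gives the contractor an expected 0.65 × 21.25 + 0.35 × 9 = 16.9625. The client offers 16.9625 and keeps 60 − 16.9625 = 43.0375.
Round 1 (the contractor proposes): rejecting gives the client an expected 0.65 × 43.0375 + 0.35 × 16 = 33.574375, so the contractor offers 33.574375, keeping 26.425625.

33.57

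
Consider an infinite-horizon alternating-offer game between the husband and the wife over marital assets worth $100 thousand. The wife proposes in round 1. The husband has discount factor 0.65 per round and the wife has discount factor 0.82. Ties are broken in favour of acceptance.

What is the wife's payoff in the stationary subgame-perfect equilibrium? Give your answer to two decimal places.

When the wife proposes, the husband accepts any offer worth at least 0.65 times what the husband would get by proposing next round; and vice versa.
This gives x = 100 − 0.65y and y = 100 − 0.82x, where x and y are each side's share when it proposes.
Hence (1 − 0.65·0.82)x = 100(1 − 0.65), i.e. 0.467·x = 35.
x ≈ 74.9465; the husband's share is 100 − x ≈ 25.0535.

74.95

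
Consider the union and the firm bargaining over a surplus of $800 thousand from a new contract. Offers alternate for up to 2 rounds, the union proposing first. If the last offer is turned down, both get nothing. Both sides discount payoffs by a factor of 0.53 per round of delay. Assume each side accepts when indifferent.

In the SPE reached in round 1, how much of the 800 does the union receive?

376

Round 2 (the firm proposes): rejection yields 0 for the union; the firm offers 0 and keeps 800.
Round 1 (the union proposes): the firm can get 800 next round, worth 0.53 × 800 = 424 now. The union offers 424 and keeps 800 − 424 = 376.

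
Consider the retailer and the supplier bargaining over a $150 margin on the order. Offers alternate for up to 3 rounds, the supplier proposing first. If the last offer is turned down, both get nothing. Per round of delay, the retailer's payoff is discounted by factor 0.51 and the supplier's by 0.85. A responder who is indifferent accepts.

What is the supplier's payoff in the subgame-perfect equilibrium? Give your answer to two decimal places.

138.53

Round 3 (the supplier proposes): rejection yields 0 for the retailer; the supplier offers 0 and keeps 150.
Round 2 (the retailer proposes): the supplier can get 150 next round, worth 0.85 × 150 = 127.5 now, so the retailer offers 127.5, keeping 22.5.
Round 1 (the supplier proposes): the retailer can get 22.5 next round, worth 0.51 × 22.5 = 11.475 now; the supplier offers that and keeps 138.525.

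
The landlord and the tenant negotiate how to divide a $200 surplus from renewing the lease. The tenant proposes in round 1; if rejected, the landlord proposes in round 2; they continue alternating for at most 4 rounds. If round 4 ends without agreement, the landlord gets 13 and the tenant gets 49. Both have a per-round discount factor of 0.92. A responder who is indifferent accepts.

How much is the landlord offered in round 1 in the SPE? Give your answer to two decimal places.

132.30

Work backward from the last round.
Round 4 (the landlord proposes): the tenant gets 49 if talks fail, so the landlord offers 49 and keeps 151.
Round 3 (the tenant proposes): the landlord can get 151 next round, worth 0.92 × 151 = 138.92 now, so the tenant offers 138.92, keeping 61.08.
Round 2 (the landlord proposes): the tenant can get 61.08 next round, worth 0.92 × 61.08 = 56.1936 now, so the landlord offers 56.1936, keeping 143.8064.
Round 1 (the tenant proposes): the landlord can get 143.8064 next round, worth 0.92 × 143.8064 = 132.301888 now, so the tenant offers 132.301888, keeping 67.698112.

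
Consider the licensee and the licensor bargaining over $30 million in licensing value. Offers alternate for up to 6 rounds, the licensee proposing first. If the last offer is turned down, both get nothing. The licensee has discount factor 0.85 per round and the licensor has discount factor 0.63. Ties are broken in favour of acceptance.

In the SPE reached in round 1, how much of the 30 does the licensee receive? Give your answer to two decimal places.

Round 6 (the licensor proposes): the licensee will accept anything ≥ 0, so the licensor offers 0 and keeps 30.
Round 5 (the licensee proposes): the licensor can get 30 next round, worth 0.63 × 30 = 18.9 now; the licensee offers that and keeps 11.1.
Round 4 (the licensor proposes): the licensee can get 11.1 next round, worth 0.85 × 11.1 = 9.435 now; the licensor offers that and keeps 20.565.
Round 3 (the licensee proposes): the licensor can get 20.565 next round, worth 0.63 × 20.565 = 12.95595 now. The licensee offers 12.95595 and keeps 30 − 12.95595 = 17.04405.
Round 2 (the licensor proposes): the licensee can get 17.04405 next round, worth 0.85 × 17.04405 = 14.4874425 now; the licensor offers that and keeps 15.5125575.
Round 1 (the licensee proposes): the licensor can get 15.5125575 next round, worth 0.63 × 15.5125575 = 9.772911225 now. The licensee offers 9.772911225 and keeps 30 − 9.772911225 = 20.227088775.

20.23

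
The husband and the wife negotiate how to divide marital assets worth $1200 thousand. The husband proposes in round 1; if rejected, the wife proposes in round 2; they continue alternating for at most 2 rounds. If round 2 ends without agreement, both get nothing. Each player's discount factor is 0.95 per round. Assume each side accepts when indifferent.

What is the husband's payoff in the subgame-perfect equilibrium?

Round 2 (the wife proposes): the husband will accept anything ≥ 0, so the wife offers 0 and keeps 1200.
Round 1 (the husband proposes): the wife can get 1200 next round, worth 0.95 × 1200 = 1140 now, so the husband offers 1140, keeping 60.

60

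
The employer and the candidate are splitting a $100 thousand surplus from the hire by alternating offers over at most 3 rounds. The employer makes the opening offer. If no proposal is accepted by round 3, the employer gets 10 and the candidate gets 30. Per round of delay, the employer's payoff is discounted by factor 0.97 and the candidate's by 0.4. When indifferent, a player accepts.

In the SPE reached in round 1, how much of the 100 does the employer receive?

87.16

By backward induction:
Round 3 (the employer proposes): the candidate gets 30 if talks fail, so the employer offers 30 and keeps 70.
Round 2 (the candidate proposes): the employer can get 70 next round, worth 0.97 × 70 = 67.9 now; the candidate offers that and keeps 32.1.
Round 1 (the employer proposes): the candidate can get 32.1 next round, worth 0.4 × 32.1 = 12.84 now. The employer offers 12.84 and keeps 100 − 12.84 = 87.16.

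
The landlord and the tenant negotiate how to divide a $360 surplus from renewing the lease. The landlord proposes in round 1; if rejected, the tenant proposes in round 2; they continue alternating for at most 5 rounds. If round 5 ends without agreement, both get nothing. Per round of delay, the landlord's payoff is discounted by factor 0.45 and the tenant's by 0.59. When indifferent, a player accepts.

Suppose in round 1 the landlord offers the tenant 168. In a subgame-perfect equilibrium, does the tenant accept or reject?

Round 5 (the landlord proposes): the tenant will accept anything ≥ 0, so the landlord offers 0 and keeps 360.
Round 4 (the tenant proposes): the landlord can get 360 next round, worth 0.45 × 360 = 162 now, so the tenant offers 162, keeping 198.
Round 3 (the landlord proposes): the tenant can get 198 next round, worth 0.59 × 198 = 116.82 now, so the landlord offers 116.82, keeping 243.18.
Round 2 (the tenant proposes): the landlord can get 243.18 next round, worth 0.45 × 243.18 = 109.431 now. The tenant offers 109.431 and keeps 360 − 109.431 = 250.569.
So by rejecting in round 1, the tenant gets 250.569 next round, worth 0.59 × 250.569 = 147.83571 now.
Offer 168 ≥ 147.83571, so the tenant accepts.

Accept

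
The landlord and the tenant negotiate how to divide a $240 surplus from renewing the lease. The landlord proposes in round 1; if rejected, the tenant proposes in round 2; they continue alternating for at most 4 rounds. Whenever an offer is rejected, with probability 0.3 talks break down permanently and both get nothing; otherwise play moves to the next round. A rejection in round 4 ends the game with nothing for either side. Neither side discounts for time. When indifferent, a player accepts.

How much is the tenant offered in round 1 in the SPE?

Round 4 (the tenant proposes): rejection yields 0 for the landlord; the tenant offers 0 and keeps 240.
Round 3 (the landlord proposes): rejecting gives the tenant an expected 0.7 × 240 = 168; the landlord offers that and keeps 72.
Round 2 (the tenant proposes): rejecting gives the landlord an expected 0.7 × 72 = 50.4, so the tenant offers 50.4, keeping 189.6.
Round 1 (the landlord proposes): rejecting gives the tenant an expected 0.7 × 189.6 = 132.72, so the landlord offers 132.72, keeping 107.28.

132.72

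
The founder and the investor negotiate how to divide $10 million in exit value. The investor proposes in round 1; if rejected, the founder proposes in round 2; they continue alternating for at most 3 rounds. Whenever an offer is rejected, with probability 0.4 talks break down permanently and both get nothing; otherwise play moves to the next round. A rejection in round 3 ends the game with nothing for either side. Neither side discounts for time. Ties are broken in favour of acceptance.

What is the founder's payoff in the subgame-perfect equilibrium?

By backward induction:
Round 3 (the investor proposes): rejection yields 0 for the founder; the investor offers 0 and keeps 10.
Round 2 (the founder proposes): rejecting gives the investor an expected 0.6 × 10 = 6; the founder offers that and keeps 4.
Round 1 (the investor proposes): rejecting gives the founder an expected 0.6 × 4 = 2.4; the investor offers that and keeps 7.6.

2.4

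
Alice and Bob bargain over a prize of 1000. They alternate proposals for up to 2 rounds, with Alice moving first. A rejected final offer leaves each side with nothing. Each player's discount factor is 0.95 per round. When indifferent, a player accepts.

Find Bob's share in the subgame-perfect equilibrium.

950

Round 2 (Bob proposes): rejection yields 0 for Alice; Bob offers 0 and keeps 1000.
Round 1 (Alice proposes): Bob can get 1000 next round, worth 0.95 × 1000 = 950 now; Alice offers that and keeps 50.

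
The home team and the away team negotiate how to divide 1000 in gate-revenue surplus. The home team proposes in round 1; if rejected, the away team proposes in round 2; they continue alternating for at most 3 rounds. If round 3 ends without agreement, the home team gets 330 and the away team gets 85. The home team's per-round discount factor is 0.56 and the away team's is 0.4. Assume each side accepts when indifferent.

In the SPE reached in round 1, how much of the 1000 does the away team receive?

Round 3 (the home team proposes): the away team gets 85 if talks fail, so the home team offers 85 and keeps 915.
Round 2 (the away team proposes): the home team can get 915 next round, worth 0.56 × 915 = 512.4 now; the away team offers that and keeps 487.6.
Round 1 (the home team proposes): the away team can get 487.6 next round, worth 0.4 × 487.6 = 195.04 now. The home team offers 195.04 and keeps 1000 − 195.04 = 804.96.

195.04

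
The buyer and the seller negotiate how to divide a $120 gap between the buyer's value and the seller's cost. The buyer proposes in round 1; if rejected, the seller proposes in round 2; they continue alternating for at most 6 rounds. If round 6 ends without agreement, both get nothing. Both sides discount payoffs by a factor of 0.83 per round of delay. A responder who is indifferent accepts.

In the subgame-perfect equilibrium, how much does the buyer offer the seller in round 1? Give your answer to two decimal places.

Round 6 (the seller proposes): the buyer will accept anything ≥ 0, so the seller offers 0 and keeps 120.
Round 5 (the buyer proposes): the seller can get 120 next round, worth 0.83 × 120 = 99.6 now, so the buyer offers 99.6, keeping 20.4.
Round 4 (the seller proposes): the buyer can get 20.4 next round, worth 0.83 × 20.4 = 16.932 now, so the seller offers 16.932, keeping 103.068.
Round 3 (the buyer proposes): the seller can get 103.068 next round, worth 0.83 × 103.068 = 85.54644 now; the buyer offers that and keeps 34.45356.
Round 2 (the seller proposes): the buyer can get 34.45356 next round, worth 0.83 × 34.45356 = 28.5964548 now, so the seller offers 28.5964548, keeping 91.4035452.
Round 1 (the buyer proposes): the seller can get 91.4035452 next round, worth 0.83 × 91.4035452 = 75.864942516 now, so the buyer offers 75.864942516, keeping 44.135057484.

75.86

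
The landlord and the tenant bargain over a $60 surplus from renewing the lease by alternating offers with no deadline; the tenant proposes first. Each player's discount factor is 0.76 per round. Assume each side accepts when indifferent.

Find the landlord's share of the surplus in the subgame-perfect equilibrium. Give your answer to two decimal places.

25.91

In a stationary SPE each proposer offers the other exactly their discounted continuation value.
If the tenant keeps x when proposing and the landlord keeps y when proposing, then x = 60 − 0.76y and y = 60 − 0.76x.
Solving: x = 60(1 − 0.76) / (1 − 0.76·0.76) = 14.4 / 0.4224 ≈ 34.0909.
The landlord gets 60 − 34.0909 ≈ 25.9091.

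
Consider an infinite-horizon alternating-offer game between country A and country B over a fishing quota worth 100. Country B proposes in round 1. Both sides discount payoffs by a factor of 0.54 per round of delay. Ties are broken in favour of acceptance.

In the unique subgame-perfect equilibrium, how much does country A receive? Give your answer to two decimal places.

35.06

When country B proposes, country A accepts any offer worth at least 0.54 times what country A would get by proposing next round; and vice versa.
This gives x = 100 − 0.54y and y = 100 − 0.54x, where x and y are each side's share when it proposes.
Hence (1 − 0.54·0.54)x = 100(1 − 0.54), i.e. 0.7084·x = 46.
x ≈ 64.9351; country A's share is 100 − x ≈ 35.0649.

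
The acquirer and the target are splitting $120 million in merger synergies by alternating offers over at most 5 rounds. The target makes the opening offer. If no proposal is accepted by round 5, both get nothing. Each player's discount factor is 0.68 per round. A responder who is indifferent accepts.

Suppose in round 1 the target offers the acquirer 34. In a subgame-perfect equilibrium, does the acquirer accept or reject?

Round 5 (the target proposes): the acquirer will accept anything ≥ 0, so the target offers 0 and keeps 120.
Round 4 (the acquirer proposes): the target can get 120 next round, worth 0.68 × 120 = 81.6 now; the acquirer offers that and keeps 38.4.
Round 3 (the target proposes): the acquirer can get 38.4 next round, worth 0.68 × 38.4 = 26.112 now; the target offers that and keeps 93.888.
Round 2 (the acquirer proposes): the target can get 93.888 next round, worth 0.68 × 93.888 = 63.84384 now; the acquirer offers that and keeps 56.15616.
So by rejecting in round 1, the acquirer gets 56.15616 next round, worth 0.68 × 56.15616 = 38.1861888 now.
Offer 34 < 38.1861888, so the acquirer rejects.

Reject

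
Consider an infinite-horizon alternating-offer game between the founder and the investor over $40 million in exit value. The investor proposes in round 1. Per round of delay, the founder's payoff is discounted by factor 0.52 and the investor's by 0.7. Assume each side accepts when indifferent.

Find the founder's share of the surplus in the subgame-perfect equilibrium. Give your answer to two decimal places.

When the investor proposes, the founder accepts any offer worth at least 0.52 times what the founder would get by proposing next round; and vice versa.
This gives x = 40 − 0.52y and y = 40 − 0.7x, where x and y are each side's share when it proposes.
Hence (1 − 0.52·0.7)x = 40(1 − 0.52), i.e. 0.636·x = 19.2.
x ≈ 30.1887; the founder's share is 40 − x ≈ 9.8113.

9.81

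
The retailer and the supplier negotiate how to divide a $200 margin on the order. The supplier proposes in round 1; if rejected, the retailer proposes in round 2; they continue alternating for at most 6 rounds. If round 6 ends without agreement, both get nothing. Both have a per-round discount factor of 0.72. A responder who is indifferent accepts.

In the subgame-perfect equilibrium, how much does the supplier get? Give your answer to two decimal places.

Round 6 (the retailer proposes): the supplier will accept anything ≥ 0, so the retailer offers 0 and keeps 200.
Round 5 (the supplier proposes): the retailer can get 200 next round, worth 0.72 × 200 = 144 now, so the supplier offers 144, keeping 56.
Round 4 (the retailer proposes): the supplier can get 56 next round, worth 0.72 × 56 = 40.32 now, so the retailer offers 40.32, keeping 159.68.
Round 3 (the supplier proposes): the retailer can get 159.68 next round, worth 0.72 × 159.68 = 114.9696 now; the supplier offers that and keeps 85.0304.
Round 2 (the retailer proposes): the supplier can get 85.0304 next round, worth 0.72 × 85.0304 = 61.221888 now. The retailer offers 61.221888 and keeps 200 − 61.221888 = 138.778112.
Round 1 (the supplier proposes): the retailer can get 138.778112 next round, worth 0.72 × 138.778112 = 99.92024064 now; the supplier offers that and keeps 100.07975936.

100.08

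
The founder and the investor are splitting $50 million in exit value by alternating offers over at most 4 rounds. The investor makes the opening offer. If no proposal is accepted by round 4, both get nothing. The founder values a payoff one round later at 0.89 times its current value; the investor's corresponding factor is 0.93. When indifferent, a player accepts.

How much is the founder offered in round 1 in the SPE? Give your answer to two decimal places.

Round 4 (the founder proposes): the investor will accept anything ≥ 0, so the founder offers 0 and keeps 50.
Round 3 (the investor proposes): the founder can get 50 next round, worth 0.89 × 50 = 44.5 now; the investor offers that and keeps 5.5.
Round 2 (the founder proposes): the investor can get 5.5 next round, worth 0.93 × 5.5 = 5.115 now; the founder offers that and keeps 44.885.
Round 1 (the investor proposes): the founder can get 44.885 next round, worth 0.89 × 44.885 = 39.94765 now; the investor offers that and keeps 10.05235.

39.95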